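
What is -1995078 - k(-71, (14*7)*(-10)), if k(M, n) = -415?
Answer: -1994663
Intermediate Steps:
-1995078 - k(-71, (14*7)*(-10)) = -1995078 - 1*(-415) = -1995078 + 415 = -1994663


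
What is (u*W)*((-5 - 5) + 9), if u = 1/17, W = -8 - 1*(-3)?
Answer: 5/17 ≈ 0.29412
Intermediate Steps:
W = -5 (W = -8 + 3 = -5)
u = 1/17 ≈ 0.058824
(u*W)*((-5 - 5) + 9) = ((1/17)*(-5))*((-5 - 5) + 9) = -5*(-10 + 9)/17 = -5/17*(-1) = 5/17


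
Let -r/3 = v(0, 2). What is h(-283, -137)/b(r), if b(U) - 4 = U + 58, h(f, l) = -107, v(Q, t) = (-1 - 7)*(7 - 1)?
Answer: -107/206 ≈ -0.51942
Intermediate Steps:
v(Q, t) = -48 (v(Q, t) = -8*6 = -48)
r = 144 (r = -3*(-48) = 144)
b(U) = 62 + U (b(U) = 4 + (U + 58) = 4 + (58 + U) = 62 + U)
h(-283, -137)/b(r) = -107/(62 + 144) = -107/206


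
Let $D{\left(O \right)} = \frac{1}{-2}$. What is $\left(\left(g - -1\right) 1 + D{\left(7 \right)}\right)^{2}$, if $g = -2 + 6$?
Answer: $\frac{81}{4} \approx 20.25$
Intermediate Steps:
$D{\left(O \right)} = - \frac{1}{2}$
$g = 4$
$\left(\left(g - -1\right) 1 + D{\left(7 \right)}\right)^{2} = \left(\left(4 - -1\right) 1 - \frac{1}{2}\right)^{2} = \left(\left(4 + 1\right) 1 - \frac{1}{2}\right)^{2} = \left(5 \cdot 1 - \frac{1}{2}\right)^{2} = \left(5 - \frac{1}{2}\right)^{2} = \left(\frac{9}{2}\right)^{2} = \frac{81}{4}$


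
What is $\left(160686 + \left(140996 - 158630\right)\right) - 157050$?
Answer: $-13998$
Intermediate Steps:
$\left(160686 + \left(140996 - 158630\right)\right) - 157050 = \left(160686 - 17634\right) - 157050 = 143052 - 157050 = -13998$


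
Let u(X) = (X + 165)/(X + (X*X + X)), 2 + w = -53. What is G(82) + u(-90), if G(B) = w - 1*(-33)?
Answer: -11611/528 ≈ -21.991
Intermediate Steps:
w = -55 (w = -2 - 53 = -55)
G(B) = -22 (G(B) = -55 - 1*(-33) = -55 + 33 = -22)
u(X) = (165 + X)/(X² + 2*X) (u(X) = (165 + X)/(X + (X² + X)) = (165 + X)/(X + (X + X²)) = (165 + X)/(X² + 2*X))
G(82) + u(-90) = -22 + (165 - 90)/((-90)*(2 - 90)) = -22 - 1/90*75/(-88) = -22 - 1/90*(-1/88)*75 = -22 + 5/528 = -11611/528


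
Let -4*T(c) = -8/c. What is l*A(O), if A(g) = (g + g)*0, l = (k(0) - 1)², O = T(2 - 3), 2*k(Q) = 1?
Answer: 0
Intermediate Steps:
T(c) = 2/c (T(c) = -(-2)/c = 2/c)
k(Q) = ½ (k(Q) = (½)*1 = ½)
O = -2 (O = 2/(2 - 3) = 2/(-1) = 2*(-1) = -2)
l = ¼ (l = (½ - 1)² = (-½)² = ¼ ≈ 0.25000)
A(g) = 0 (A(g) = (2*g)*0 = 0)
l*A(O) = (¼)*0 = 0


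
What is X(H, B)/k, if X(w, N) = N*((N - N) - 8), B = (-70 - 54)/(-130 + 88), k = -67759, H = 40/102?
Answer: 496/1422939 ≈ 0.00034857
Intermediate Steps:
H = 20/51 (H = 40*(1/102) = 20/51 ≈ 0.39216)
B = 62/21 (B = -124/(-42) = -124*(-1/42) = 62/21 ≈ 2.9524)
X(w, N) = -8*N (X(w, N) = N*(0 - 8) = N*(-8) = -8*N)
X(H, B)/k = -8*62/21/(-67759) = -496/21*(-1/67759) = 496/1422939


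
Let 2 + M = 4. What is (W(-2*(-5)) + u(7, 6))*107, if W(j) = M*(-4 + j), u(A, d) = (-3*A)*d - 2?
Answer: -12412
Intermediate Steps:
M = 2 (M = -2 + 4 = 2)
u(A, d) = -2 - 3*A*d (u(A, d) = -3*A*d - 2 = -2 - 3*A*d)
W(j) = -8 + 2*j (W(j) = 2*(-4 + j) = -8 + 2*j)
(W(-2*(-5)) + u(7, 6))*107 = ((-8 + 2*(-2*(-5))) + (-2 - 3*7*6))*107 = ((-8 + 2*10) + (-2 - 126))*107 = ((-8 + 20) - 128)*107 = (12 - 128)*107 = -116*107 = -12412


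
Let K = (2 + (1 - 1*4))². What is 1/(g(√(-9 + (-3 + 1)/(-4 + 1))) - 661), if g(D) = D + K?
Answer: -396/261365 - I*√3/261365 ≈ -0.0015151 - 6.6269e-6*I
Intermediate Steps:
K = 1 (K = (2 + (1 - 4))² = (2 - 3)² = (-1)² = 1)
g(D) = 1 + D (g(D) = D + 1 = 1 + D)
1/(g(√(-9 + (-3 + 1)/(-4 + 1))) - 661) = 1/((1 + √(-9 + (-3 + 1)/(-4 + 1))) - 661) = 1/((1 + √(-9 - 2/(-3))) - 661) = 1/((1 + √(-9 - 2*(-⅓))) - 661) = 1/((1 + √(-9 + ⅔)) - 661) = 1/((1 + √(-25/3)) - 661) = 1/((1 + 5*I*√3/3) - 661) = 1/(-660 + 5*I*√3/3)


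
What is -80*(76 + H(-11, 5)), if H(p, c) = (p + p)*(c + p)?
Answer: -16640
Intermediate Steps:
H(p, c) = 2*p*(c + p) (H(p, c) = (2*p)*(c + p) = 2*p*(c + p))
-80*(76 + H(-11, 5)) = -80*(76 + 2*(-11)*(5 - 11)) = -80*(76 + 2*(-11)*(-6)) = -80*(76 + 132) = -80*208 = -16640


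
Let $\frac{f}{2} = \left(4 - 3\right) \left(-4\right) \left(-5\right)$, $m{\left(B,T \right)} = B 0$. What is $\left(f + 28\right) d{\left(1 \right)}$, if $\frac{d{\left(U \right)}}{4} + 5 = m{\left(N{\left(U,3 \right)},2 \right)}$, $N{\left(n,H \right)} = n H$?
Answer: $-1360$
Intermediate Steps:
$N{\left(n,H \right)} = H n$
$m{\left(B,T \right)} = 0$
$d{\left(U \right)} = -20$ ($d{\left(U \right)} = -20 + 4 \cdot 0 = -20 + 0 = -20$)
$f = 40$ ($f = 2 \left(4 - 3\right) \left(-4\right) \left(-5\right) = 2 \cdot 1 \left(-4\right) \left(-5\right) = 2 \left(\left(-4\right) \left(-5\right)\right) = 2 \cdot 20 = 40$)
$\left(f + 28\right) d{\left(1 \right)} = \left(40 + 28\right) \left(-20\right) = 68 \left(-20\right) = -1360$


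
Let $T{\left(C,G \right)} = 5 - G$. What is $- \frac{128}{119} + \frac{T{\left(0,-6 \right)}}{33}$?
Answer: $- \frac{265}{357} \approx -0.7423$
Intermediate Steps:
$- \frac{128}{119} + \frac{T{\left(0,-6 \right)}}{33} = - \frac{128}{119} + \frac{5 - -6}{33} = \left(-128\right) \frac{1}{119} + \left(5 + 6\right) \frac{1}{33} = - \frac{128}{119} + 11 \cdot \frac{1}{33} = - \frac{128}{119} + \frac{1}{3} = - \frac{265}{357}$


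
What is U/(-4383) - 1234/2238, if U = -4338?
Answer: 238879/544953 ≈ 0.43835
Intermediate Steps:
U/(-4383) - 1234/2238 = -4338/(-4383) - 1234/2238 = -4338*(-1/4383) - 1234*1/2238 = 482/487 - 617/1119 = 238879/544953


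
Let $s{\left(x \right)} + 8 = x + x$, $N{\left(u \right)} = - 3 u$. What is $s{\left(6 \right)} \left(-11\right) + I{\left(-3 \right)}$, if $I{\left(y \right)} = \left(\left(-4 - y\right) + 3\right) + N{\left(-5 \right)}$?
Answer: $-27$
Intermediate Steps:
$s{\left(x \right)} = -8 + 2 x$ ($s{\left(x \right)} = -8 + \left(x + x\right) = -8 + 2 x$)
$I{\left(y \right)} = 14 - y$ ($I{\left(y \right)} = \left(\left(-4 - y\right) + 3\right) - -15 = \left(-1 - y\right) + 15 = 14 - y$)
$s{\left(6 \right)} \left(-11\right) + I{\left(-3 \right)} = \left(-8 + 2 \cdot 6\right) \left(-11\right) + \left(14 - -3\right) = \left(-8 + 12\right) \left(-11\right) + \left(14 + 3\right) = 4 \left(-11\right) + 17 = -44 + 17 = -27$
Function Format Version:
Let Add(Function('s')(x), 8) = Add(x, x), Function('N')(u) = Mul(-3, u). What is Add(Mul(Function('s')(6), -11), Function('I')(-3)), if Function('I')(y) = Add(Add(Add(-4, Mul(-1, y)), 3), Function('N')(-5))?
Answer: -27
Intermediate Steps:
Function('s')(x) = Add(-8, Mul(2, x)) (Function('s')(x) = Add(-8, Add(x, x)) = Add(-8, Mul(2, x)))
Function('I')(y) = Add(14, Mul(-1, y)) (Function('I')(y) = Add(Add(Add(-4, Mul(-1, y)), 3), Mul(-3, -5)) = Add(Add(-1, Mul(-1, y)), 15) = Add(14, Mul(-1, y)))
Add(Mul(Function('s')(6), -11), Function('I')(-3)) = Add(Mul(Add(-8, Mul(2, 6)), -11), Add(14, Mul(-1, -3))) = Add(Mul(Add(-8, 12), -11), Add(14, 3)) = Add(Mul(4, -11), 17) = Add(-44, 17) = -27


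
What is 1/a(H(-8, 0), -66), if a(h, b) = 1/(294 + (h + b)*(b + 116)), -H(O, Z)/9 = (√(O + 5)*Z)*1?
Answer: -3006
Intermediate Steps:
H(O, Z) = -9*Z*√(5 + O) (H(O, Z) = -9*√(O + 5)*Z = -9*√(5 + O)*Z = -9*Z*√(5 + O))
a(h, b) = 1/(294 + (116 + b)*(b + h)) (a(h, b) = 1/(294 + (b + h)*(116 + b)) = 1/(294 + (116 + b)*(b + h)))
1/a(H(-8, 0), -66) = 1/(1/(294 + (-66)² + 116*(-66) + 116*(-9*0*√(5 - 8)) - (-594)*0*√(5 - 8))) = 1/(1/(294 + 4356 - 7656 + 116*(-9*0*√(-3)) - (-594)*0*√(-3))) = 1/(1/(294 + 4356 - 7656 + 116*(-9*0*I*√3) - (-594)*0*I*√3)) = 1/(1/(294 + 4356 - 7656 + 116*0 - 66*0)) = 1/(1/(294 + 4356 - 7656 + 0 + 0)) = 1/(1/(-3006)) = 1/(-1/3006) = -3006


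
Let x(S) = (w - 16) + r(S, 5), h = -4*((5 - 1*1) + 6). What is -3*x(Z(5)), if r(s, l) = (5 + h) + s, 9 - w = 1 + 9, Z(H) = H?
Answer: 141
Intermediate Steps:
h = -40 (h = -4*((5 - 1) + 6) = -4*(4 + 6) = -4*10 = -40)
w = -1 (w = 9 - (1 + 9) = 9 - 1*10 = 9 - 10 = -1)
r(s, l) = -35 + s (r(s, l) = (5 - 40) + s = -35 + s)
x(S) = -52 + S (x(S) = (-1 - 16) + (-35 + S) = -17 + (-35 + S) = -52 + S)
-3*x(Z(5)) = -3*(-52 + 5) = -3*(-47) = 141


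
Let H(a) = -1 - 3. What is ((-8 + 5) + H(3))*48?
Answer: -336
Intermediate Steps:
H(a) = -4
((-8 + 5) + H(3))*48 = ((-8 + 5) - 4)*48 = (-3 - 4)*48 = -7*48 = -336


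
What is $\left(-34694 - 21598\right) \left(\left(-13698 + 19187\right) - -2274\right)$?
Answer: $-436994796$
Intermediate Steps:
$\left(-34694 - 21598\right) \left(\left(-13698 + 19187\right) - -2274\right) = - 56292 \left(5489 + \left(-9228 + 11502\right)\right) = - 56292 \left(5489 + 2274\right) = \left(-56292\right) 7763 = -436994796$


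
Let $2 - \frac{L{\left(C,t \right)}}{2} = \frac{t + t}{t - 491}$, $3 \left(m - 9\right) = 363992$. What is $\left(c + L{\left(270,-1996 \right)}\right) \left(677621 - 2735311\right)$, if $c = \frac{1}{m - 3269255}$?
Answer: $- \frac{19082512599806135}{11743298151} \approx -1.625 \cdot 10^{6}$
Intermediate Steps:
$m = \frac{364019}{3}$ ($m = 9 + \frac{1}{3} \cdot 363992 = 9 + \frac{363992}{3} = \frac{364019}{3} \approx 1.2134 \cdot 10^{5}$)
$L{\left(C,t \right)} = 4 - \frac{4 t}{-491 + t}$ ($L{\left(C,t \right)} = 4 - 2 \frac{t + t}{t - 491} = 4 - 2 \frac{2 t}{-491 + t} = 4 - \frac{4 t}{-491 + t}$)
$c = - \frac{3}{9443746}$ ($c = \frac{1}{\frac{364019}{3} - 3269255} = \frac{1}{- \frac{9443746}{3}} = - \frac{3}{9443746} \approx -3.1767 \cdot 10^{-7}$)
$\left(c + L{\left(270,-1996 \right)}\right) \left(677621 - 2735311\right) = \left(- \frac{3}{9443746} - \frac{1964}{-491 - 1996}\right) \left(677621 - 2735311\right) = \left(- \frac{3}{9443746} - \frac{1964}{-2487}\right) \left(-2057690\right) = \left(- \frac{3}{9443746} - - \frac{1964}{2487}\right) \left(-2057690\right) = \left(- \frac{3}{9443746} + \frac{1964}{2487}\right) \left(-2057690\right) = \frac{18547509683}{23486596302} \left(-2057690\right) = - \frac{19082512599806135}{11743298151}$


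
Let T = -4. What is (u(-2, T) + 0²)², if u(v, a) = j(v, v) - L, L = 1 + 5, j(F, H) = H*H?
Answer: 4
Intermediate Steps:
j(F, H) = H²
L = 6
u(v, a) = -6 + v² (u(v, a) = v² - 1*6 = v² - 6 = -6 + v²)
(u(-2, T) + 0²)² = ((-6 + (-2)²) + 0²)² = ((-6 + 4) + 0)² = (-2 + 0)² = (-2)² = 4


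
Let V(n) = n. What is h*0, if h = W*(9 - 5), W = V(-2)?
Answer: 0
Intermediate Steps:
W = -2
h = -8 (h = -2*(9 - 5) = -2*4 = -8)
h*0 = -8*0 = 0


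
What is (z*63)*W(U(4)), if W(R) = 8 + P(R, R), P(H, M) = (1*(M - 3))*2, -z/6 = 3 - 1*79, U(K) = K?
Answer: 287280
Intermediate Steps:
z = 456 (z = -6*(3 - 1*79) = -6*(3 - 79) = -6*(-76) = 456)
P(H, M) = -6 + 2*M (P(H, M) = (1*(-3 + M))*2 = (-3 + M)*2 = -6 + 2*M)
W(R) = 2 + 2*R (W(R) = 8 + (-6 + 2*R) = 2 + 2*R)
(z*63)*W(U(4)) = (456*63)*(2 + 2*4) = 28728*(2 + 8) = 28728*10 = 287280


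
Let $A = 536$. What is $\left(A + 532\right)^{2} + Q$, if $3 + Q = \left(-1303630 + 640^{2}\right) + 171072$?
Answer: $417663$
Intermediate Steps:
$Q = -722961$ ($Q = -3 + \left(\left(-1303630 + 640^{2}\right) + 171072\right) = -3 + \left(\left(-1303630 + 409600\right) + 171072\right) = -3 + \left(-894030 + 171072\right) = -3 - 722958 = -722961$)
$\left(A + 532\right)^{2} + Q = \left(536 + 532\right)^{2} - 722961 = 1068^{2} - 722961 = 1140624 - 722961 = 417663$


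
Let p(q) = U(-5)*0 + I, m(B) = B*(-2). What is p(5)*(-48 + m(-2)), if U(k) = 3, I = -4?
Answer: 176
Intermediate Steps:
m(B) = -2*B
p(q) = -4 (p(q) = 3*0 - 4 = 0 - 4 = -4)
p(5)*(-48 + m(-2)) = -4*(-48 - 2*(-2)) = -4*(-48 + 4) = -4*(-44) = 176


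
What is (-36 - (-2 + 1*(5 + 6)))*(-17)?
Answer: 765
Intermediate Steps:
(-36 - (-2 + 1*(5 + 6)))*(-17) = (-36 - (-2 + 1*11))*(-17) = (-36 - (-2 + 11))*(-17) = (-36 - 1*9)*(-17) = (-36 - 9)*(-17) = -45*(-17) = 765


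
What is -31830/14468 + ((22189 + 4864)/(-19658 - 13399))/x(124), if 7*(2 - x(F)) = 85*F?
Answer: -1384095343429/629282010447 ≈ -2.1995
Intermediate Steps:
x(F) = 2 - 85*F/7
-31830/14468 + ((22189 + 4864)/(-19658 - 13399))/x(124) = -31830/14468 + ((22189 + 4864)/(-19658 - 13399))/(2 - 85/7*124) = -31830*1/14468 + (27053/(-33057))/(2 - 10540/7) = -15915/7234 + (27053*(-1/33057))/(-10526/7) = -15915/7234 - 27053/33057*(-7/10526) = -15915/7234 + 189371/347957982 = -1384095343429/629282010447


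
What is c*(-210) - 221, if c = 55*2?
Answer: -23321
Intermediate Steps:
c = 110
c*(-210) - 221 = 110*(-210) - 221 = -23100 - 221 = -23321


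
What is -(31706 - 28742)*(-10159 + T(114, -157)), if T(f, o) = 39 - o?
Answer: 29530332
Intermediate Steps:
-(31706 - 28742)*(-10159 + T(114, -157)) = -(31706 - 28742)*(-10159 + (39 - 1*(-157))) = -2964*(-10159 + (39 + 157)) = -2964*(-10159 + 196) = -2964*(-9963) = -1*(-29530332) = 29530332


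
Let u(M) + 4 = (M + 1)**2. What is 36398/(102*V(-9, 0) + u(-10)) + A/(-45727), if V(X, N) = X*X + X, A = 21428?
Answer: 136850378/30849097 ≈ 4.4361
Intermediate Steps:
u(M) = -4 + (1 + M)**2 (u(M) = -4 + (M + 1)**2 = -4 + (1 + M)**2)
V(X, N) = X + X**2 (V(X, N) = X**2 + X = X + X**2)
36398/(102*V(-9, 0) + u(-10)) + A/(-45727) = 36398/(102*(-9*(1 - 9)) + (-4 + (1 - 10)**2)) + 21428/(-45727) = 36398/(102*(-9*(-8)) + (-4 + (-9)**2)) + 21428*(-1/45727) = 36398/(102*72 + (-4 + 81)) - 1948/4157 = 36398/(7344 + 77) - 1948/4157 = 36398/7421 - 1948/4157 = 136850378/30849097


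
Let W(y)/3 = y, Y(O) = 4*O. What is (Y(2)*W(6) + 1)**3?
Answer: 3048625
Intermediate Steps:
W(y) = 3*y
(Y(2)*W(6) + 1)**3 = ((4*2)*(3*6) + 1)**3 = (8*18 + 1)**3 = (144 + 1)**3 = 145**3 = 3048625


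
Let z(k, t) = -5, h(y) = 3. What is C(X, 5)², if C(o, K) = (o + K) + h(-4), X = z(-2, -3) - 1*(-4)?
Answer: 49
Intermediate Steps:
X = -1 (X = -5 - 1*(-4) = -5 + 4 = -1)
C(o, K) = 3 + K + o (C(o, K) = (o + K) + 3 = (K + o) + 3 = 3 + K + o)
C(X, 5)² = (3 + 5 - 1)² = 7² = 49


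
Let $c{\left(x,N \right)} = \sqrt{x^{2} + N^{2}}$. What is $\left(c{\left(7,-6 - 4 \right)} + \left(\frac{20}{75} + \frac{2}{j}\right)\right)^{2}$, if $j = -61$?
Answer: $\frac{124792321}{837225} + \frac{428 \sqrt{149}}{915} \approx 154.76$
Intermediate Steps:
$c{\left(x,N \right)} = \sqrt{N^{2} + x^{2}}$
$\left(c{\left(7,-6 - 4 \right)} + \left(\frac{20}{75} + \frac{2}{j}\right)\right)^{2} = \left(\sqrt{\left(-6 - 4\right)^{2} + 7^{2}} + \left(\frac{20}{75} + \frac{2}{-61}\right)\right)^{2} = \left(\sqrt{\left(-6 - 4\right)^{2} + 49} + \left(20 \cdot \frac{1}{75} + 2 \left(- \frac{1}{61}\right)\right)\right)^{2} = \left(\sqrt{\left(-10\right)^{2} + 49} + \left(\frac{4}{15} - \frac{2}{61}\right)\right)^{2} = \left(\sqrt{100 + 49} + \frac{214}{915}\right)^{2} = \left(\sqrt{149} + \frac{214}{915}\right)^{2} = \left(\frac{214}{915} + \sqrt{149}\right)^{2}$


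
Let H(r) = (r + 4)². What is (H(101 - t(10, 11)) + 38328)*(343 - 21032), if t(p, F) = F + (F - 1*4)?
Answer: -949563033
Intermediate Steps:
t(p, F) = -4 + 2*F (t(p, F) = F + (F - 4) = F + (-4 + F) = -4 + 2*F)
H(r) = (4 + r)²
(H(101 - t(10, 11)) + 38328)*(343 - 21032) = ((4 + (101 - (-4 + 2*11)))² + 38328)*(343 - 21032) = ((4 + (101 - (-4 + 22)))² + 38328)*(-20689) = ((4 + (101 - 1*18))² + 38328)*(-20689) = ((4 + (101 - 18))² + 38328)*(-20689) = ((4 + 83)² + 38328)*(-20689) = (87² + 38328)*(-20689) = (7569 + 38328)*(-20689) = 45897*(-20689) = -949563033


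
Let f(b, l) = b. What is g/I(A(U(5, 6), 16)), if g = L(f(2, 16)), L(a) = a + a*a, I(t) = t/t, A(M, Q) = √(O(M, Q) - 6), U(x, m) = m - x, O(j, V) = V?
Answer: 6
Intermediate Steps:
A(M, Q) = √(-6 + Q) (A(M, Q) = √(Q - 6) = √(-6 + Q))
I(t) = 1
L(a) = a + a²
g = 6 (g = 2*(1 + 2) = 2*3 = 6)
g/I(A(U(5, 6), 16)) = 6/1 = 6*1 = 6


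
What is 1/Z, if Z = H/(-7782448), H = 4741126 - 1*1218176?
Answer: -3891224/1761475 ≈ -2.2091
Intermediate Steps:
H = 3522950 (H = 4741126 - 1218176 = 3522950)
Z = -1761475/3891224 (Z = 3522950/(-7782448) = 3522950*(-1/7782448) = -1761475/3891224 ≈ -0.45268)
1/Z = 1/(-1761475/3891224) = -3891224/1761475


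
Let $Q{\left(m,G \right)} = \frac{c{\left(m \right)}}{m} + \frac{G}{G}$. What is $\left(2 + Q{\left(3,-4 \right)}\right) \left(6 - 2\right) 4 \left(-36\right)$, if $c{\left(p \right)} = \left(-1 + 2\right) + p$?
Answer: $-2496$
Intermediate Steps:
$c{\left(p \right)} = 1 + p$
$Q{\left(m,G \right)} = 1 + \frac{1 + m}{m}$ ($Q{\left(m,G \right)} = \frac{1 + m}{m} + \frac{G}{G} = \frac{1 + m}{m} + 1 = 1 + \frac{1 + m}{m}$)
$\left(2 + Q{\left(3,-4 \right)}\right) \left(6 - 2\right) 4 \left(-36\right) = \left(2 + \left(2 + \frac{1}{3}\right)\right) \left(6 - 2\right) 4 \left(-36\right) = \left(2 + \frac{7}{3}\right) 4 \cdot 4 \left(-36\right) = \frac{13}{3} \cdot 4 \cdot 4 \left(-36\right) = \frac{52}{3} \cdot 4 \left(-36\right) = \frac{208}{3} \left(-36\right) = -2496$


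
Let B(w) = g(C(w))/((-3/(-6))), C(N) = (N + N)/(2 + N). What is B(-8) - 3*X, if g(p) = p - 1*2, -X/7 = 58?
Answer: 3658/3 ≈ 1219.3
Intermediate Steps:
X = -406 (X = -7*58 = -406)
C(N) = 2*N/(2 + N) (C(N) = (2*N)/(2 + N) = 2*N/(2 + N))
g(p) = -2 + p (g(p) = p - 2 = -2 + p)
B(w) = -4 + 4*w/(2 + w) (B(w) = (-2 + 2*w/(2 + w))/((-3/(-6))) = (-2 + 2*w/(2 + w))/((-3*(-1/6))) = (-2 + 2*w/(2 + w))/(1/2) = (-2 + 2*w/(2 + w))*2 = -4 + 4*w/(2 + w))
B(-8) - 3*X = -8/(2 - 8) - 3*(-406) = -8/(-6) + 1218 = -8*(-1/6) + 1218 = 4/3 + 1218 = 3658/3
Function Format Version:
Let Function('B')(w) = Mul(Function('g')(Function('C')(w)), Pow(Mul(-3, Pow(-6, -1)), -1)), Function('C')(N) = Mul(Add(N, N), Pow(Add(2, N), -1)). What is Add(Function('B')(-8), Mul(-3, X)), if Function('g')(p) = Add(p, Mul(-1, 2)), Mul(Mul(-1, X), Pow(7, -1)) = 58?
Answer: Rational(3658, 3) ≈ 1219.3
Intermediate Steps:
X = -406 (X = Mul(-7, 58) = -406)
Function('C')(N) = Mul(2, N, Pow(Add(2, N), -1)) (Function('C')(N) = Mul(Mul(2, N), Pow(Add(2, N), -1)) = Mul(2, N, Pow(Add(2, N), -1)))
Function('g')(p) = Add(-2, p) (Function('g')(p) = Add(p, -2) = Add(-2, p))
Function('B')(w) = Add(-4, Mul(4, w, Pow(Add(2, w), -1))) (Function('B')(w) = Mul(Add(-2, Mul(2, w, Pow(Add(2, w), -1))), Pow(Mul(-3, Pow(-6, -1)), -1)) = Mul(Add(-2, Mul(2, w, Pow(Add(2, w), -1))), Pow(Mul(-3, Rational(-1, 6)), -1)) = Mul(Add(-2, Mul(2, w, Pow(Add(2, w), -1))), Pow(Rational(1, 2), -1)) = Mul(Add(-2, Mul(2, w, Pow(Add(2, w), -1))), 2) = Add(-4, Mul(4, w, Pow(Add(2, w), -1))))
Add(Function('B')(-8), Mul(-3, X)) = Add(Mul(-8, Pow(Add(2, -8), -1)), Mul(-3, -406)) = Add(Mul(-8, Pow(-6, -1)), 1218) = Add(Mul(-8, Rational(-1, 6)), 1218) = Add(Rational(4, 3), 1218) = Rational(3658, 3)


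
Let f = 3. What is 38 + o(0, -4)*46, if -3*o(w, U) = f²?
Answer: -100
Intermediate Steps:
o(w, U) = -3 (o(w, U) = -⅓*3² = -⅓*9 = -3)
38 + o(0, -4)*46 = 38 - 3*46 = 38 - 138 = -100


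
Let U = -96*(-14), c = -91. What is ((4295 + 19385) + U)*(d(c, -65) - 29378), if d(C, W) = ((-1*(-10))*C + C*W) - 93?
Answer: -612237184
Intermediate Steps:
U = 1344
d(C, W) = -93 + 10*C + C*W (d(C, W) = (10*C + C*W) - 93 = -93 + 10*C + C*W)
((4295 + 19385) + U)*(d(c, -65) - 29378) = ((4295 + 19385) + 1344)*((-93 + 10*(-91) - 91*(-65)) - 29378) = (23680 + 1344)*((-93 - 910 + 5915) - 29378) = 25024*(4912 - 29378) = 25024*(-24466) = -612237184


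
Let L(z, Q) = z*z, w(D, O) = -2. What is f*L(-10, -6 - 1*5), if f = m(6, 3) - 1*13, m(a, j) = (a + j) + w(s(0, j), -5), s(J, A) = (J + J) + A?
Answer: -600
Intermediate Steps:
s(J, A) = A + 2*J (s(J, A) = 2*J + A = A + 2*J)
m(a, j) = -2 + a + j (m(a, j) = (a + j) - 2 = -2 + a + j)
L(z, Q) = z**2
f = -6 (f = (-2 + 6 + 3) - 1*13 = 7 - 13 = -6)
f*L(-10, -6 - 1*5) = -6*(-10)**2 = -6*100 = -600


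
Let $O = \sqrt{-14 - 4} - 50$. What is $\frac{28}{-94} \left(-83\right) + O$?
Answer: $- \frac{1188}{47} + 3 i \sqrt{2} \approx -25.277 + 4.2426 i$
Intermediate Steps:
$O = -50 + 3 i \sqrt{2}$ ($O = \sqrt{-18} - 50 = 3 i \sqrt{2} - 50 = -50 + 3 i \sqrt{2} \approx -50.0 + 4.2426 i$)
$\frac{28}{-94} \left(-83\right) + O = \frac{28}{-94} \left(-83\right) - \left(50 - 3 i \sqrt{2}\right) = 28 \left(- \frac{1}{94}\right) \left(-83\right) - \left(50 - 3 i \sqrt{2}\right) = \left(- \frac{14}{47}\right) \left(-83\right) - \left(50 - 3 i \sqrt{2}\right) = \frac{1162}{47} - \left(50 - 3 i \sqrt{2}\right) = - \frac{1188}{47} + 3 i \sqrt{2}$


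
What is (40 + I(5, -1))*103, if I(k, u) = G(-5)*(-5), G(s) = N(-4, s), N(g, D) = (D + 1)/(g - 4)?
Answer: 7725/2 ≈ 3862.5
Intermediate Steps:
N(g, D) = (1 + D)/(-4 + g)
G(s) = -⅛ - s/8 (G(s) = (1 + s)/(-4 - 4) = (1 + s)/(-8) = -(1 + s)/8 = -⅛ - s/8)
I(k, u) = -5/2 (I(k, u) = (-⅛ - ⅛*(-5))*(-5) = (-⅛ + 5/8)*(-5) = (½)*(-5) = -5/2)
(40 + I(5, -1))*103 = (40 - 5/2)*103 = (75/2)*103 = 7725/2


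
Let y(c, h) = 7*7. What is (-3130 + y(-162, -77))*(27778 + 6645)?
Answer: -106057263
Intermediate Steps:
y(c, h) = 49
(-3130 + y(-162, -77))*(27778 + 6645) = (-3130 + 49)*(27778 + 6645) = -3081*34423 = -106057263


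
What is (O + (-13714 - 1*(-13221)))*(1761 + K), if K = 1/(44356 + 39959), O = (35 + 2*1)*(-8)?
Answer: -39049902308/28105 ≈ -1.3894e+6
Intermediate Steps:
O = -296 (O = (35 + 2)*(-8) = 37*(-8) = -296)
K = 1/84315 ≈ 1.1860e-5
(O + (-13714 - 1*(-13221)))*(1761 + K) = (-296 + (-13714 - 1*(-13221)))*(1761 + 1/84315) = (-296 + (-13714 + 13221))*(148478716/84315) = (-296 - 493)*(148478716/84315) = -789*148478716/84315 = -39049902308/28105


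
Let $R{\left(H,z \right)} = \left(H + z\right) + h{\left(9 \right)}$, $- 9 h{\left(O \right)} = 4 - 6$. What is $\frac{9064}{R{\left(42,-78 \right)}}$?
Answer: $- \frac{40788}{161} \approx -253.34$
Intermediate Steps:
$h{\left(O \right)} = \frac{2}{9}$ ($h{\left(O \right)} = - \frac{4 - 6}{9} = \left(- \frac{1}{9}\right) \left(-2\right) = \frac{2}{9}$)
$R{\left(H,z \right)} = \frac{2}{9} + H + z$ ($R{\left(H,z \right)} = \left(H + z\right) + \frac{2}{9} = \frac{2}{9} + H + z$)
$\frac{9064}{R{\left(42,-78 \right)}} = \frac{9064}{\frac{2}{9} + 42 - 78} = \frac{9064}{- \frac{322}{9}} = 9064 \left(- \frac{9}{322}\right) = - \frac{40788}{161}$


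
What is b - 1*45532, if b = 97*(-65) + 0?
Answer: -51837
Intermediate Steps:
b = -6305 (b = -6305 + 0 = -6305)
b - 1*45532 = -6305 - 1*45532 = -6305 - 45532 = -51837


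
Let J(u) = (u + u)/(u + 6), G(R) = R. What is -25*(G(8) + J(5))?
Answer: -2450/11 ≈ -222.73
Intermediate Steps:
J(u) = 2*u/(6 + u) (J(u) = (2*u)/(6 + u) = 2*u/(6 + u))
-25*(G(8) + J(5)) = -25*(8 + 2*5/(6 + 5)) = -25*(8 + 2*5/11) = -25*(8 + 2*5*(1/11)) = -25*(8 + 10/11) = -25*98/11 = -2450/11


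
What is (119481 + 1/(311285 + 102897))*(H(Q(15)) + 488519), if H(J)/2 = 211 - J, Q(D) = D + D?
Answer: 24193195157861383/414182 ≈ 5.8412e+10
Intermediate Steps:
Q(D) = 2*D
H(J) = 422 - 2*J (H(J) = 2*(211 - J) = 422 - 2*J)
(119481 + 1/(311285 + 102897))*(H(Q(15)) + 488519) = (119481 + 1/(311285 + 102897))*((422 - 4*15) + 488519) = (119481 + 1/414182)*((422 - 2*30) + 488519) = (119481 + 1/414182)*((422 - 60) + 488519) = 49486879543*(362 + 488519)/414182 = (49486879543/414182)*488881 = 24193195157861383/414182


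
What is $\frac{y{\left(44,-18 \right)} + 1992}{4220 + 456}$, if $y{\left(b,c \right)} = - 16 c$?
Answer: $\frac{570}{1169} \approx 0.4876$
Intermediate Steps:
$\frac{y{\left(44,-18 \right)} + 1992}{4220 + 456} = \frac{\left(-16\right) \left(-18\right) + 1992}{4220 + 456} = \frac{288 + 1992}{4676} = 2280 \cdot \frac{1}{4676} = \frac{570}{1169}$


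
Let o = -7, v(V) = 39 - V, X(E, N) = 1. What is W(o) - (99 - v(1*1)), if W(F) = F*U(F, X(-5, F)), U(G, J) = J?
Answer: -68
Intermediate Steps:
W(F) = F (W(F) = F*1 = F)
W(o) - (99 - v(1*1)) = -7 - (99 - (39 - 1)) = -7 - (99 - 1*38) = -7 - (99 - 38) = -7 - 1*61 = -7 - 61 = -68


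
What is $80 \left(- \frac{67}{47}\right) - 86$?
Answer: $- \frac{9402}{47} \approx -200.04$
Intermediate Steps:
$80 \left(- \frac{67}{47}\right) - 86 = - \frac{5360}{47} - 86 = - \frac{9402}{47}$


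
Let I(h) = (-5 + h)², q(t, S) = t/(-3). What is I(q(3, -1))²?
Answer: 1296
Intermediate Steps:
q(t, S) = -t/3 (q(t, S) = t*(-⅓) = -t/3)
I(q(3, -1))² = ((-5 - ⅓*3)²)² = ((-5 - 1)²)² = ((-6)²)² = 36² = 1296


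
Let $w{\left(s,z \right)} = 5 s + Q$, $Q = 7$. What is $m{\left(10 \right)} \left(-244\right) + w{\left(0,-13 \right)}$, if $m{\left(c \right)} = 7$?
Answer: $-1701$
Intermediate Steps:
$w{\left(s,z \right)} = 7 + 5 s$ ($w{\left(s,z \right)} = 5 s + 7 = 7 + 5 s$)
$m{\left(10 \right)} \left(-244\right) + w{\left(0,-13 \right)} = 7 \left(-244\right) + \left(7 + 5 \cdot 0\right) = -1708 + \left(7 + 0\right) = -1708 + 7 = -1701$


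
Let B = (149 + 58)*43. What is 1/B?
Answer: 1/8901 ≈ 0.00011235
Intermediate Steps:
B = 8901 (B = 207*43 = 8901)
1/B = 1/8901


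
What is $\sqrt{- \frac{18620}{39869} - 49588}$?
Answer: $\frac{28 i \sqrt{100539172322}}{39869} \approx 222.68 i$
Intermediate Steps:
$\sqrt{- \frac{18620}{39869} - 49588} = \sqrt{- \frac{1977042592}{39869}} = \frac{28 i \sqrt{100539172322}}{39869}$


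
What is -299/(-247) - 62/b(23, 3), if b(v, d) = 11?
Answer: -925/209 ≈ -4.4258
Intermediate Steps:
-299/(-247) - 62/b(23, 3) = -299/(-247) - 62/11 = -299*(-1/247) - 62*1/11 = 23/19 - 62/11 = -925/209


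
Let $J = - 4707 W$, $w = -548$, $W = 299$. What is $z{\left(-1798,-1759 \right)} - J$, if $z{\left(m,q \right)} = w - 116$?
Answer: $1406729$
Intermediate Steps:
$z{\left(m,q \right)} = -664$ ($z{\left(m,q \right)} = -548 - 116 = -664$)
$J = -1407393$ ($J = \left(-4707\right) 299 = -1407393$)
$z{\left(-1798,-1759 \right)} - J = -664 - -1407393 = -664 + 1407393 = 1406729$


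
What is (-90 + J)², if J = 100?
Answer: 100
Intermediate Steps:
(-90 + J)² = (-90 + 100)² = 10² = 100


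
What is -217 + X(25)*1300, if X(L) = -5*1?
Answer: -6717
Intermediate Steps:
X(L) = -5
-217 + X(25)*1300 = -217 - 5*1300 = -217 - 6500 = -6717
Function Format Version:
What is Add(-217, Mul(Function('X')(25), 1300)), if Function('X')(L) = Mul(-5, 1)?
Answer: -6717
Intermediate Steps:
Function('X')(L) = -5
Add(-217, Mul(Function('X')(25), 1300)) = Add(-217, Mul(-5, 1300)) = Add(-217, -6500) = -6717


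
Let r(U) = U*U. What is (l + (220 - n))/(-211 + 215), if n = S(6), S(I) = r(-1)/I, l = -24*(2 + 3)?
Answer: 599/24 ≈ 24.958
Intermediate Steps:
r(U) = U**2
l = -120 (l = -24*5 = -120)
S(I) = 1/I (S(I) = (-1)**2/I = 1/I)
n = 1/6 ≈ 0.16667
(l + (220 - n))/(-211 + 215) = (-120 + (220 - 1*1/6))/(-211 + 215) = (-120 + (220 - 1/6))/4 = (-120 + 1319/6)*(1/4) = (599/6)*(1/4) = 599/24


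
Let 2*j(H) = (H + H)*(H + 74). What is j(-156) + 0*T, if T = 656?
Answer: 12792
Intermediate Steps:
j(H) = H*(74 + H) (j(H) = ((H + H)*(H + 74))/2 = ((2*H)*(74 + H))/2 = (2*H*(74 + H))/2 = H*(74 + H))
j(-156) + 0*T = -156*(74 - 156) + 0*656 = -156*(-82) + 0 = 12792 + 0 = 12792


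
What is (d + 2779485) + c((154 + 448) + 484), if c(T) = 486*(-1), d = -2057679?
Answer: 721320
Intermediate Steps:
c(T) = -486
(d + 2779485) + c((154 + 448) + 484) = (-2057679 + 2779485) - 486 = 721806 - 486 = 721320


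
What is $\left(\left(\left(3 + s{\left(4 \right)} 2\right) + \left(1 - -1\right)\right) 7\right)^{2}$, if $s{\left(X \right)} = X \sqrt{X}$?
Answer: $21609$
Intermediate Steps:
$s{\left(X \right)} = X^{\frac{3}{2}}$
$\left(\left(\left(3 + s{\left(4 \right)} 2\right) + \left(1 - -1\right)\right) 7\right)^{2} = \left(\left(\left(3 + 4^{\frac{3}{2}} \cdot 2\right) + \left(1 - -1\right)\right) 7\right)^{2} = \left(\left(\left(3 + 8 \cdot 2\right) + \left(1 + 1\right)\right) 7\right)^{2} = \left(\left(\left(3 + 16\right) + 2\right) 7\right)^{2} = \left(\left(19 + 2\right) 7\right)^{2} = \left(21 \cdot 7\right)^{2} = 147^{2} = 21609$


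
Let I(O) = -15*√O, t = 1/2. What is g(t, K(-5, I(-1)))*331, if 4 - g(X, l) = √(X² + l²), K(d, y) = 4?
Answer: 1324 - 331*√65/2 ≈ -10.304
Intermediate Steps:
t = ½ ≈ 0.50000
I(O) = -15*√O
g(X, l) = 4 - √(X² + l²)
g(t, K(-5, I(-1)))*331 = (4 - √((½)² + 4²))*331 = (4 - √(¼ + 16))*331 = (4 - √(65/4))*331 = (4 - √65/2)*331 = 1324 - 331*√65/2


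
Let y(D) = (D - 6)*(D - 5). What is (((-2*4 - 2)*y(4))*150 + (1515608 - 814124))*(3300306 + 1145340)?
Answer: 3105212600664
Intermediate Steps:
y(D) = (-6 + D)*(-5 + D)
(((-2*4 - 2)*y(4))*150 + (1515608 - 814124))*(3300306 + 1145340) = (((-2*4 - 2)*(30 + 4² - 11*4))*150 + (1515608 - 814124))*(3300306 + 1145340) = (((-8 - 2)*(30 + 16 - 44))*150 + 701484)*4445646 = (-10*2*150 + 701484)*4445646 = (-20*150 + 701484)*4445646 = (-3000 + 701484)*4445646 = 698484*4445646 = 3105212600664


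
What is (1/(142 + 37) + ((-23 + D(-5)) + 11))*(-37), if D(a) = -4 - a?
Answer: 72816/179 ≈ 406.79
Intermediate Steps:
(1/(142 + 37) + ((-23 + D(-5)) + 11))*(-37) = (1/(142 + 37) + ((-23 + (-4 - 1*(-5))) + 11))*(-37) = (1/179 + ((-23 + (-4 + 5)) + 11))*(-37) = (1/179 + ((-23 + 1) + 11))*(-37) = (1/179 + (-22 + 11))*(-37) = (1/179 - 11)*(-37) = -1968/179*(-37) = 72816/179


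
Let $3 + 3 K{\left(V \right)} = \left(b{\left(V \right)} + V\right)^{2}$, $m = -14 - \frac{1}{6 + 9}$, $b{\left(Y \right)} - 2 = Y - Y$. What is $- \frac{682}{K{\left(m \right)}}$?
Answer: $- \frac{230175}{16043} \approx -14.347$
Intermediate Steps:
$b{\left(Y \right)} = 2$ ($b{\left(Y \right)} = 2 + \left(Y - Y\right) = 2 + 0 = 2$)
$m = - \frac{211}{15}$ ($m = -14 - \frac{1}{15} = - \frac{211}{15} \approx -14.067$)
$K{\left(V \right)} = -1 + \frac{\left(2 + V\right)^{2}}{3}$
$- \frac{682}{K{\left(m \right)}} = - \frac{682}{-1 + \frac{\left(2 - \frac{211}{15}\right)^{2}}{3}} = - \frac{682}{-1 + \frac{\left(- \frac{181}{15}\right)^{2}}{3}} = - \frac{682}{-1 + \frac{1}{3} \cdot \frac{32761}{225}} = - \frac{682}{-1 + \frac{32761}{675}} = - \frac{682}{\frac{32086}{675}} = \left(-682\right) \frac{675}{32086} = - \frac{230175}{16043}$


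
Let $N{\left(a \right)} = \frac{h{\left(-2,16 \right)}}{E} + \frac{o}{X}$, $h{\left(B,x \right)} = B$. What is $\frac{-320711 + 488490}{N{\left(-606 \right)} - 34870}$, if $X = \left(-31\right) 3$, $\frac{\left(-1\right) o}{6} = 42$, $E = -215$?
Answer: $- \frac{1118247035}{232390428} \approx -4.8119$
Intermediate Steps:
$o = -252$ ($o = \left(-6\right) 42 = -252$)
$X = -93$
$N{\left(a \right)} = \frac{18122}{6665}$ ($N{\left(a \right)} = - \frac{2}{-215} - \frac{252}{-93} = \left(-2\right) \left(- \frac{1}{215}\right) - - \frac{84}{31} = \frac{2}{215} + \frac{84}{31} = \frac{18122}{6665}$)
$\frac{-320711 + 488490}{N{\left(-606 \right)} - 34870} = \frac{-320711 + 488490}{\frac{18122}{6665} - 34870} = \frac{167779}{- \frac{232390428}{6665}} = 167779 \left(- \frac{6665}{232390428}\right) = - \frac{1118247035}{232390428}$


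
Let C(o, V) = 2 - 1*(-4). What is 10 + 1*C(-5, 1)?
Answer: 16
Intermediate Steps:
C(o, V) = 6 (C(o, V) = 2 + 4 = 6)
10 + 1*C(-5, 1) = 10 + 1*6 = 10 + 6 = 16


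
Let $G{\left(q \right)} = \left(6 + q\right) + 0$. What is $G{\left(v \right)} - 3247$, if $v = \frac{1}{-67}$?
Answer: $- \frac{217148}{67} \approx -3241.0$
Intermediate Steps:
$v = - \frac{1}{67} \approx -0.014925$
$G{\left(q \right)} = 6 + q$
$G{\left(v \right)} - 3247 = \left(6 - \frac{1}{67}\right) - 3247 = \frac{401}{67} - 3247 = - \frac{217148}{67}$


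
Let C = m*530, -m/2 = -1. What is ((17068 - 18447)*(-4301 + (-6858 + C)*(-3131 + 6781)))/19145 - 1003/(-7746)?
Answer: 32300041923167/21185310 ≈ 1.5246e+6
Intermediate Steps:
m = 2 (m = -2*(-1) = 2)
C = 1060 (C = 2*530 = 1060)
((17068 - 18447)*(-4301 + (-6858 + C)*(-3131 + 6781)))/19145 - 1003/(-7746) = ((17068 - 18447)*(-4301 + (-6858 + 1060)*(-3131 + 6781)))/19145 - 1003/(-7746) = -1379*(-4301 - 5798*3650)*(1/19145) - 1003*(-1/7746) = -1379*(-4301 - 21162700)*(1/19145) + 1003/7746 = -1379*(-21167001)*(1/19145) + 1003/7746 = 29189294379*(1/19145) + 1003/7746 = 4169899197/2735 + 1003/7746 = 32300041923167/21185310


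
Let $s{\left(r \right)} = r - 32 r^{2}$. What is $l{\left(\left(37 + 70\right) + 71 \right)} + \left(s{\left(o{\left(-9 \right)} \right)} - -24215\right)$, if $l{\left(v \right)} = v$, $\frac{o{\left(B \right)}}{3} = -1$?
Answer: $24102$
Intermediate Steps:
$o{\left(B \right)} = -3$ ($o{\left(B \right)} = 3 \left(-1\right) = -3$)
$s{\left(r \right)} = r - 32 r^{2}$
$l{\left(\left(37 + 70\right) + 71 \right)} + \left(s{\left(o{\left(-9 \right)} \right)} - -24215\right) = \left(\left(37 + 70\right) + 71\right) - \left(-24215 + 3 \left(1 - -96\right)\right) = \left(107 + 71\right) + \left(- 3 \left(1 + 96\right) + 24215\right) = 178 + \left(\left(-3\right) 97 + 24215\right) = 178 + \left(-291 + 24215\right) = 178 + 23924 = 24102$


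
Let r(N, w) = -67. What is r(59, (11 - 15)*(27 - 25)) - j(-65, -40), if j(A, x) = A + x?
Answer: 38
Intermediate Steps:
r(59, (11 - 15)*(27 - 25)) - j(-65, -40) = -67 - (-65 - 40) = -67 - 1*(-105) = -67 + 105 = 38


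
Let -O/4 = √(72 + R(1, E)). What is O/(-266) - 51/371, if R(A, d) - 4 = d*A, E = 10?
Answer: -51/371 + 2*√86/133 ≈ 0.0019866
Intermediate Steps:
R(A, d) = 4 + A*d (R(A, d) = 4 + d*A = 4 + A*d)
O = -4*√86 (O = -4*√(72 + (4 + 1*10)) = -4*√(72 + (4 + 10)) = -4*√(72 + 14) = -4*√86 ≈ -37.094)
O/(-266) - 51/371 = -4*√86/(-266) - 51/371 = -4*√86*(-1/266) - 51*1/371 = 2*√86/133 - 51/371 = -51/371 + 2*√86/133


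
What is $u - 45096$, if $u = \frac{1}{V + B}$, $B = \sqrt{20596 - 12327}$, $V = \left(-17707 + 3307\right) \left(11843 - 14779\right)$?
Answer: $- \frac{80607436253014582776}{1787463106551731} - \frac{\sqrt{8269}}{1787463106551731} \approx -45096.0$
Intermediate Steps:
$V = 42278400$ ($V = \left(-14400\right) \left(-2936\right) = 42278400$)
$B = \sqrt{8269} \approx 90.934$
$u = \frac{1}{42278400 + \sqrt{8269}} \approx 2.3653 \cdot 10^{-8}$
$u - 45096 = \left(\frac{42278400}{1787463106551731} - \frac{\sqrt{8269}}{1787463106551731}\right) - 45096 = - \frac{80607436253014582776}{1787463106551731} - \frac{\sqrt{8269}}{1787463106551731}$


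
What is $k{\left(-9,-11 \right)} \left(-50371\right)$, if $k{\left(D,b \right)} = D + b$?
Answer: $1007420$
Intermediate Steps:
$k{\left(-9,-11 \right)} \left(-50371\right) = \left(-9 - 11\right) \left(-50371\right) = \left(-20\right) \left(-50371\right) = 1007420$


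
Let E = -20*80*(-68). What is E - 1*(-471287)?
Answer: 580087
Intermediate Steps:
E = 108800 (E = -1600*(-68) = 108800)
E - 1*(-471287) = 108800 - 1*(-471287) = 108800 + 471287 = 580087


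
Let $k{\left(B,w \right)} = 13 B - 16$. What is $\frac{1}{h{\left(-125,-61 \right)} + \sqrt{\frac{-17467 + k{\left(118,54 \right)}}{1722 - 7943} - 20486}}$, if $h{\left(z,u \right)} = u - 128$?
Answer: $- \frac{391923}{116549266} - \frac{i \sqrt{792726209997}}{349647798} \approx -0.0033627 - 0.0025464 i$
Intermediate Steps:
$h{\left(z,u \right)} = -128 + u$ ($h{\left(z,u \right)} = u - 128 = -128 + u$)
$k{\left(B,w \right)} = -16 + 13 B$
$\frac{1}{h{\left(-125,-61 \right)} + \sqrt{\frac{-17467 + k{\left(118,54 \right)}}{1722 - 7943} - 20486}} = \frac{1}{\left(-128 - 61\right) + \sqrt{\frac{-17467 + \left(-16 + 13 \cdot 118\right)}{1722 - 7943} - 20486}} = \frac{1}{-189 + \sqrt{\frac{-17467 + \left(-16 + 1534\right)}{-6221} - 20486}} = \frac{1}{-189 + \sqrt{\left(-17467 + 1518\right) \left(- \frac{1}{6221}\right) - 20486}} = \frac{1}{-189 + \sqrt{\left(-15949\right) \left(- \frac{1}{6221}\right) - 20486}} = \frac{1}{-189 + \sqrt{\frac{15949}{6221} - 20486}} = \frac{1}{-189 + \sqrt{- \frac{127427457}{6221}}} = \frac{1}{-189 + \frac{i \sqrt{792726209997}}{6221}}$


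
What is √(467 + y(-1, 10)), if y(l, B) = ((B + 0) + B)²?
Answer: 17*√3 ≈ 29.445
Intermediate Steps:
y(l, B) = 4*B² (y(l, B) = (B + B)² = (2*B)² = 4*B²)
√(467 + y(-1, 10)) = √(467 + 4*10²) = √(467 + 4*100) = √(467 + 400) = √867 = 17*√3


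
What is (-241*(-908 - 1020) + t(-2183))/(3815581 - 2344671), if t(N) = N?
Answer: 92493/294182 ≈ 0.31441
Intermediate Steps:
(-241*(-908 - 1020) + t(-2183))/(3815581 - 2344671) = (-241*(-908 - 1020) - 2183)/(3815581 - 2344671) = (-241*(-1928) - 2183)/1470910 = (464648 - 2183)*(1/1470910) = 462465*(1/1470910) = 92493/294182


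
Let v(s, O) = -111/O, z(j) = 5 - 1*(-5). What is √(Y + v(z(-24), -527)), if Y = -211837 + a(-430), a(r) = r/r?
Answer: I*√58832941947/527 ≈ 460.26*I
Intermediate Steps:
a(r) = 1
z(j) = 10 (z(j) = 5 + 5 = 10)
Y = -211836 (Y = -211837 + 1 = -211836)
√(Y + v(z(-24), -527)) = √(-211836 - 111/(-527)) = √(-211836 - 111*(-1/527)) = √(-211836 + 111/527) = √(-111637461/527) = I*√58832941947/527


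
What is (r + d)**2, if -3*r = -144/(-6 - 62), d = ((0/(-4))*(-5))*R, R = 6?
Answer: 144/289 ≈ 0.49827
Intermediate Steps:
d = 0 (d = ((0/(-4))*(-5))*6 = ((0*(-1/4))*(-5))*6 = (0*(-5))*6 = 0*6 = 0)
r = -12/17 (r = -(-48)/(-6 - 62) = -(-48)/(-68) = -(-48)*(-1)/68 = -1/3*36/17 = -12/17 ≈ -0.70588)
(r + d)**2 = (-12/17 + 0)**2 = (-12/17)**2 = 144/289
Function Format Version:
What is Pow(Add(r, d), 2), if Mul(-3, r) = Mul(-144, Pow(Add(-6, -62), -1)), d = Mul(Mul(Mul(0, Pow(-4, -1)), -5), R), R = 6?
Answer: Rational(144, 289) ≈ 0.49827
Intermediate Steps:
d = 0 (d = Mul(Mul(Mul(0, Pow(-4, -1)), -5), 6) = Mul(Mul(Mul(0, Rational(-1, 4)), -5), 6) = Mul(Mul(0, -5), 6) = Mul(0, 6) = 0)
r = Rational(-12, 17) (r = Mul(Rational(-1, 3), Mul(-144, Pow(Add(-6, -62), -1))) = Mul(Rational(-1, 3), Mul(-144, Pow(-68, -1))) = Mul(Rational(-1, 3), Mul(-144, Rational(-1, 68))) = Mul(Rational(-1, 3), Rational(36, 17)) = Rational(-12, 17) ≈ -0.70588)
Pow(Add(r, d), 2) = Pow(Add(Rational(-12, 17), 0), 2) = Pow(Rational(-12, 17), 2) = Rational(144, 289)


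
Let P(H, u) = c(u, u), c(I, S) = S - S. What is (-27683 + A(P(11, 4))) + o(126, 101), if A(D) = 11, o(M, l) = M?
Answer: -27546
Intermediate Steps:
c(I, S) = 0
P(H, u) = 0
(-27683 + A(P(11, 4))) + o(126, 101) = (-27683 + 11) + 126 = -27672 + 126 = -27546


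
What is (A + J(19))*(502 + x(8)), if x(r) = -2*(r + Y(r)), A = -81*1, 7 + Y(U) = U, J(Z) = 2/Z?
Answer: -743908/19 ≈ -39153.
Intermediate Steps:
Y(U) = -7 + U
A = -81
x(r) = 14 - 4*r (x(r) = -2*(r + (-7 + r)) = -2*(-7 + 2*r) = 14 - 4*r)
(A + J(19))*(502 + x(8)) = (-81 + 2/19)*(502 + (14 - 4*8)) = (-81 + 2*(1/19))*(502 + (14 - 32)) = (-81 + 2/19)*(502 - 18) = -1537/19*484 = -743908/19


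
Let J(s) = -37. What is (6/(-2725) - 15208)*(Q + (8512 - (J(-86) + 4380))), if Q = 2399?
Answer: -272189781808/2725 ≈ -9.9886e+7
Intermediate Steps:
(6/(-2725) - 15208)*(Q + (8512 - (J(-86) + 4380))) = (6/(-2725) - 15208)*(2399 + (8512 - (-37 + 4380))) = (6*(-1/2725) - 15208)*(2399 + (8512 - 1*4343)) = (-6/2725 - 15208)*(2399 + (8512 - 4343)) = -41441806*(2399 + 4169)/2725 = -41441806/2725*6568 = -272189781808/2725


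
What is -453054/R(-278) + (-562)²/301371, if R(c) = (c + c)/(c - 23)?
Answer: -20548781418985/83781138 ≈ -2.4527e+5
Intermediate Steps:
R(c) = 2*c/(-23 + c) (R(c) = (2*c)/(-23 + c) = 2*c/(-23 + c))
-453054/R(-278) + (-562)²/301371 = -453054/(2*(-278)/(-23 - 278)) + (-562)²/301371 = -453054/(2*(-278)/(-301)) + 315844*(1/301371) = -453054/(2*(-278)*(-1/301)) + 315844/301371 = -453054/556/301 + 315844/301371 = -453054*301/556 + 315844/301371 = -68184627/278 + 315844/301371 = -20548781418985/83781138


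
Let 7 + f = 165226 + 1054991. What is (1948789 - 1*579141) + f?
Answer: 2589858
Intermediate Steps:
f = 1220210 (f = -7 + (165226 + 1054991) = -7 + 1220217 = 1220210)
(1948789 - 1*579141) + f = (1948789 - 1*579141) + 1220210 = (1948789 - 579141) + 1220210 = 1369648 + 1220210 = 2589858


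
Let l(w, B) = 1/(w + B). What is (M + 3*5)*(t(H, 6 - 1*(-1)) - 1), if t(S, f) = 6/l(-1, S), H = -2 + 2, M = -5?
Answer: -70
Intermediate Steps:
l(w, B) = 1/(B + w)
H = 0
t(S, f) = -6 + 6*S (t(S, f) = 6/(1/(S - 1)) = 6/(1/(-1 + S)) = 6*(-1 + S) = -6 + 6*S)
(M + 3*5)*(t(H, 6 - 1*(-1)) - 1) = (-5 + 3*5)*((-6 + 6*0) - 1) = (-5 + 15)*((-6 + 0) - 1) = 10*(-6 - 1) = 10*(-7) = -70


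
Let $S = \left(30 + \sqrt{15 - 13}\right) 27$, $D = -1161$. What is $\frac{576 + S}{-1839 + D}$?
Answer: $- \frac{231}{500} - \frac{9 \sqrt{2}}{1000} \approx -0.47473$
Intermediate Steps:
$S = 810 + 27 \sqrt{2}$ ($S = \left(30 + \sqrt{2}\right) 27 = 810 + 27 \sqrt{2} \approx 848.18$)
$\frac{576 + S}{-1839 + D} = \frac{576 + \left(810 + 27 \sqrt{2}\right)}{-1839 - 1161} = \frac{1386 + 27 \sqrt{2}}{-3000} = \left(1386 + 27 \sqrt{2}\right) \left(- \frac{1}{3000}\right) = - \frac{231}{500} - \frac{9 \sqrt{2}}{1000}$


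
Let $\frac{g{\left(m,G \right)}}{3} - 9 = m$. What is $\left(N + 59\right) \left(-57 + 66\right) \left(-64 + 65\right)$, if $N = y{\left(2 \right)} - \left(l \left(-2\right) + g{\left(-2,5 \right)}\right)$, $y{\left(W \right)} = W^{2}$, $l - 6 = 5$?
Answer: $576$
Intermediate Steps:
$l = 11$ ($l = 6 + 5 = 11$)
$g{\left(m,G \right)} = 27 + 3 m$
$N = 5$ ($N = 2^{2} - \left(11 \left(-2\right) + \left(27 + 3 \left(-2\right)\right)\right) = 4 - \left(-22 + \left(27 - 6\right)\right) = 4 - \left(-22 + 21\right) = 4 - -1 = 4 + 1 = 5$)
$\left(N + 59\right) \left(-57 + 66\right) \left(-64 + 65\right) = \left(5 + 59\right) \left(-57 + 66\right) \left(-64 + 65\right) = 64 \cdot 9 \cdot 1 = 64 \cdot 9 = 576$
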